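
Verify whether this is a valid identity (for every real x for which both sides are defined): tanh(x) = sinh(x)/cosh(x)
Claim: tanh(x) = sinh(x)/cosh(x).
Reasoning: tanh(x) is defined as sinh(x)/cosh(x) = (e^x - e^-x)/(e^x + e^-x); cosh(x) ≥ 1 is never zero, so this holds for every real x.
So the two sides agree for every real x for which both sides are defined.

Conclusion: Yes, this is an identity.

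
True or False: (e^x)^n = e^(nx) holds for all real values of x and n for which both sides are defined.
Claim: (e^x)^n = e^(nx).
Reasoning: e^x is a positive real number, and for a positive base B and real exponent n, B^n = e^(n·ln B). With B = e^x, ln B = x, so (e^x)^n = e^(n·x).
So the two sides agree for all real values of x and n for which both sides are defined.

Conclusion: True.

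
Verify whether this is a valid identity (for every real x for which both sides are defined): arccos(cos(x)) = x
No, this is NOT an identity.

Claim: arccos(cos(x)) = x.
Test a specific point where both sides are defined: x = -π/2.
LHS = arccos(cos(x)) ≈ 1.5708
RHS = x ≈ -1.5708
Since 1.5708 ≠ -1.5708, the equation fails at this point, so it cannot hold for every real x for which both sides are defined.
arccos only returns values in [0, π], so arccos(cos(x)) = x holds only for x in that interval, not for all real x.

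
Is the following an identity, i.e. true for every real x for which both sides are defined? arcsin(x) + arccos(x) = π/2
Yes, this is an identity.

Claim: arcsin(x) + arccos(x) = π/2.
Reasoning: Both sides are defined for -1 ≤ x ≤ 1. Let θ = arcsin(x), so sin θ = x and θ ∈ [-π/2, π/2]. Then cos(π/2 - θ) = sin θ = x and π/2 - θ ∈ [0, π], which is exactly the range of arccos, so arccos(x) = π/2 - θ. Adding: arcsin(x) + arccos(x) = θ + (π/2 - θ) = π/2.
So the two sides agree for every real x for which both sides are defined.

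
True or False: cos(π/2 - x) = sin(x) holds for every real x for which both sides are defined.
Claim: cos(π/2 - x) = sin(x).
Reasoning: Use cos(u - v) = cos(u)cos(v) + sin(u)sin(v) with u = π/2, v = x: cos(π/2)cos(x) + sin(π/2)sin(x) = 0·cos(x) + 1·sin(x) = sin(x).
So the two sides agree for every real x for which both sides are defined.

Conclusion: True.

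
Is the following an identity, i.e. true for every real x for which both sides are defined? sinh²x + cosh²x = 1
Claim: sinh²x + cosh²x = 1.
Test a specific point where both sides are defined: x = 4.
LHS = sinh²x + cosh²x ≈ 1490.4792
RHS = 1 ≈ 1.0000
Since 1490.4792 ≠ 1.0000, the equation fails at this point, so it cannot hold for every real x for which both sides are defined.
The correct hyperbolic identity is cosh²x - sinh²x = 1 (a difference); the sum sinh²x + cosh²x equals cosh(2x).

Conclusion: No, this is NOT an identity.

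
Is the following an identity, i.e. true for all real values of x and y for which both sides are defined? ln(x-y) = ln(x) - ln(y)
Claim: ln(x-y) = ln(x) - ln(y).
Test a specific point where both sides are defined: x = 2, y = 1/2.
LHS = ln(x-y) ≈ 0.4055
RHS = ln(x) - ln(y) ≈ 1.3863
Since 0.4055 ≠ 1.3863, the equation fails at this point, so it cannot hold for all real values of x and y for which both sides are defined.
ln(x) - ln(y) = ln(x/y), not ln(x-y).

Conclusion: No, this is NOT an identity.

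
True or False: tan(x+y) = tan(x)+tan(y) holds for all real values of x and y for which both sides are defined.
Claim: tan(x+y) = tan(x)+tan(y).
Test a specific point where both sides are defined: x = π/4, y = π/3.
LHS = tan(x+y) ≈ -3.7321
RHS = tan(x)+tan(y) ≈ 2.7321
Since -3.7321 ≠ 2.7321, the equation fails at this point, so it cannot hold for all real values of x and y for which both sides are defined.
The correct formula is tan(x+y) = (tan(x) + tan(y))/(1 - tan(x)tan(y)).

Conclusion: False.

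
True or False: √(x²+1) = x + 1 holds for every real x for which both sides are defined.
Claim: √(x²+1) = x + 1.
Test a specific point where both sides are defined: x = 2.
LHS = √(x²+1) ≈ 2.2361
RHS = x + 1 ≈ 3.0000
Since 2.2361 ≠ 3.0000, the equation fails at this point, so it cannot hold for every real x for which both sides are defined.
(x+1)² = x² + 2x + 1 ≠ x² + 1 unless x = 0.

Conclusion: False.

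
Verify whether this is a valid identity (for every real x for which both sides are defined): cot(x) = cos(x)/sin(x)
Yes, this is an identity.

Claim: cot(x) = cos(x)/sin(x).
Reasoning: cot(x) is defined as 1/tan(x) = 1/(sin(x)/cos(x)) = cos(x)/sin(x), wherever sin(x) ≠ 0.
So the two sides agree for every real x for which both sides are defined.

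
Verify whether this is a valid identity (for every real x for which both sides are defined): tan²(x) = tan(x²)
Claim: tan²(x) = tan(x²).
Test a specific point where both sides are defined: x = π.
LHS = tan²(x) ≈ 0.0000
RHS = tan(x²) ≈ 0.4767
Since 0.0000 ≠ 0.4767, the equation fails at this point, so it cannot hold for every real x for which both sides are defined.
tan²(x) means (tan x)², squaring the output; tan(x²) squares the input. These are different functions.

Conclusion: No, this is NOT an identity.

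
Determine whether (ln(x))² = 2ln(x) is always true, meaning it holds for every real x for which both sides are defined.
No, this is NOT an identity.

Claim: (ln(x))² = 2ln(x).
Test a specific point where both sides are defined: x = 1/2.
LHS = (ln(x))² ≈ 0.4805
RHS = 2ln(x) ≈ -1.3863
Since 0.4805 ≠ -1.3863, the equation fails at this point, so it cannot hold for every real x for which both sides are defined.
2ln(x) equals ln(x²), which is not the same as (ln x)².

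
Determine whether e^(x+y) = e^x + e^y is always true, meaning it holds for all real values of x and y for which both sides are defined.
No, this is NOT an identity.

Claim: e^(x+y) = e^x + e^y.
Test a specific point where both sides are defined: x = -1, y = 3/2.
LHS = e^(x+y) ≈ 1.6487
RHS = e^x + e^y ≈ 4.8496
Since 1.6487 ≠ 4.8496, the equation fails at this point, so it cannot hold for all real values of x and y for which both sides are defined.
The correct rule is e^(x+y) = e^x · e^y (a product, not a sum).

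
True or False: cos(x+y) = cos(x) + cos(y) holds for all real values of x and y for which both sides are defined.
Claim: cos(x+y) = cos(x) + cos(y).
Test a specific point where both sides are defined: x = π/4, y = -π/4.
LHS = cos(x+y) ≈ 1.0000
RHS = cos(x) + cos(y) ≈ 1.4142
Since 1.0000 ≠ 1.4142, the equation fails at this point, so it cannot hold for all real values of x and y for which both sides are defined.
The correct expansion is cos(x+y) = cos(x)cos(y) - sin(x)sin(y); cosine is not additive.

Conclusion: False.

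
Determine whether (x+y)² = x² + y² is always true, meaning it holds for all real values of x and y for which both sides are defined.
No, this is NOT an identity.

Claim: (x+y)² = x² + y².
Test a specific point where both sides are defined: x = 1, y = 3.
LHS = (x+y)² ≈ 16.0000
RHS = x² + y² ≈ 10.0000
Since 16.0000 ≠ 10.0000, the equation fails at this point, so it cannot hold for all real values of x and y for which both sides are defined.
The correct expansion is (x+y)² = x² + 2xy + y²; the cross term 2xy is missing.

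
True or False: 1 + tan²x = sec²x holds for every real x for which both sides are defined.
True.

Claim: 1 + tan²x = sec²x.
Reasoning: Start from sin²x + cos²x = 1 and divide every term by cos²x (allowed wherever tan x and sec x are defined): tan²x + 1 = 1/cos²x = sec²x.
So the two sides agree for every real x for which both sides are defined.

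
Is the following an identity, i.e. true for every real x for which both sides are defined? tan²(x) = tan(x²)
No, this is NOT an identity.

Claim: tan²(x) = tan(x²).
Test a specific point where both sides are defined: x = π/3.
LHS = tan²(x) ≈ 3.0000
RHS = tan(x²) ≈ 1.9485
Since 3.0000 ≠ 1.9485, the equation fails at this point, so it cannot hold for every real x for which both sides are defined.
tan²(x) means (tan x)², squaring the output; tan(x²) squares the input. These are different functions.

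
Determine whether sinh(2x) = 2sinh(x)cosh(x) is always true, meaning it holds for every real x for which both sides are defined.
Yes, this is an identity.

Claim: sinh(2x) = 2sinh(x)cosh(x).
Reasoning: 2sinh(x)cosh(x) = 2 · (e^x - e^-x)/2 · (e^x + e^-x)/2 = (e^(2x) - e^(-2x))/2 = sinh(2x).
So the two sides agree for every real x for which both sides are defined.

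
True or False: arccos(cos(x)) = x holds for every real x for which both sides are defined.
False.

Claim: arccos(cos(x)) = x.
Test a specific point where both sides are defined: x = -π/4.
LHS = arccos(cos(x)) ≈ 0.7854
RHS = x ≈ -0.7854
Since 0.7854 ≠ -0.7854, the equation fails at this point, so it cannot hold for every real x for which both sides are defined.
arccos only returns values in [0, π], so arccos(cos(x)) = x holds only for x in that interval, not for all real x.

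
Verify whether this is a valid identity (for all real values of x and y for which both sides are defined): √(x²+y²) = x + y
No, this is NOT an identity.

Claim: √(x²+y²) = x + y.
Test a specific point where both sides are defined: x = 1/2, y = -3.
LHS = √(x²+y²) ≈ 3.0414
RHS = x + y ≈ -2.5000
Since 3.0414 ≠ -2.5000, the equation fails at this point, so it cannot hold for all real values of x and y for which both sides are defined.
(x+y)² = x² + 2xy + y², not x² + y², so the square root does not split this way.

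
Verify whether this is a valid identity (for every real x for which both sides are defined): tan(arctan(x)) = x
Claim: tan(arctan(x)) = x.
Reasoning: For every real x, arctan(x) is by definition the angle in (-π/2, π/2) whose tangent equals x. Taking the tangent of that angle returns x.
So the two sides agree for every real x for which both sides are defined.

Conclusion: Yes, this is an identity.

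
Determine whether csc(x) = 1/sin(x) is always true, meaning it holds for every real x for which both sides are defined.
Claim: csc(x) = 1/sin(x).
Reasoning: csc(x) is by definition the reciprocal of sin(x), wherever sin(x) ≠ 0.
So the two sides agree for every real x for which both sides are defined.

Conclusion: Yes, this is an identity.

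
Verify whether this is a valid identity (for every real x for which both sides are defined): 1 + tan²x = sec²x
Yes, this is an identity.

Claim: 1 + tan²x = sec²x.
Reasoning: Start from sin²x + cos²x = 1 and divide every term by cos²x (allowed wherever tan x and sec x are defined): tan²x + 1 = 1/cos²x = sec²x.
So the two sides agree for every real x for which both sides are defined.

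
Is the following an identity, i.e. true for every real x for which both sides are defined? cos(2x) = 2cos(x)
No, this is NOT an identity.

Claim: cos(2x) = 2cos(x).
Test a specific point where both sides are defined: x = π/6.
LHS = cos(2x) ≈ 0.5000
RHS = 2cos(x) ≈ 1.7321
Since 0.5000 ≠ 1.7321, the equation fails at this point, so it cannot hold for every real x for which both sides are defined.
The correct double-angle formula is cos(2x) = cos²x - sin²x.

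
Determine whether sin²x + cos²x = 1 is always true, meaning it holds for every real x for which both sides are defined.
Yes, this is an identity.

Claim: sin²x + cos²x = 1.
Reasoning: The point (cos x, sin x) lies on the unit circle X² + Y² = 1, so cos²x + sin²x = 1 for every real x.
So the two sides agree for every real x for which both sides are defined.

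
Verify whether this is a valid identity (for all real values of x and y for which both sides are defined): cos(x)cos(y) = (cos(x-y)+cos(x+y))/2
Yes, this is an identity.

Claim: cos(x)cos(y) = (cos(x-y)+cos(x+y))/2.
Reasoning: cos(x-y) = cos(x)cos(y) + sin(x)sin(y) and cos(x+y) = cos(x)cos(y) - sin(x)sin(y). Adding, cos(x-y) + cos(x+y) = 2cos(x)cos(y); divide by 2.
So the two sides agree for all real values of x and y for which both sides are defined.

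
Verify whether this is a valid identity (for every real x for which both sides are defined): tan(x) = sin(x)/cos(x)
Yes, this is an identity.

Claim: tan(x) = sin(x)/cos(x).
Reasoning: For an angle x whose terminal point on the unit circle is (cos x, sin x), tan(x) is defined as the ratio (second coordinate)/(first coordinate) = sin(x)/cos(x), wherever cos(x) ≠ 0.
So the two sides agree for every real x for which both sides are defined.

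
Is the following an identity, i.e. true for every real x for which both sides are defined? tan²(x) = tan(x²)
Claim: tan²(x) = tan(x²).
Test a specific point where both sides are defined: x = 3π/4.
LHS = tan²(x) ≈ 1.0000
RHS = tan(x²) ≈ -0.8977
Since 1.0000 ≠ -0.8977, the equation fails at this point, so it cannot hold for every real x for which both sides are defined.
tan²(x) means (tan x)², squaring the output; tan(x²) squares the input. These are different functions.

Conclusion: No, this is NOT an identity.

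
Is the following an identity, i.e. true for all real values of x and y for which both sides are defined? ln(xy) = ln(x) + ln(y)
Yes, this is an identity.

Claim: ln(xy) = ln(x) + ln(y).
Reasoning: Both sides are simultaneously defined only when x, y > 0. Write x = e^p, y = e^q (p = ln x, q = ln y). Then xy = e^p · e^q = e^(p+q), so ln(xy) = p + q = ln(x) + ln(y).
So the two sides agree for all real values of x and y for which both sides are defined.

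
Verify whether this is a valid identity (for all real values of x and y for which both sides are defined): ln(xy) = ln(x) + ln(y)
Yes, this is an identity.

Claim: ln(xy) = ln(x) + ln(y).
Reasoning: Both sides are simultaneously defined only when x, y > 0. Write x = e^p, y = e^q (p = ln x, q = ln y). Then xy = e^p · e^q = e^(p+q), so ln(xy) = p + q = ln(x) + ln(y).
So the two sides agree for all real values of x and y for which both sides are defined.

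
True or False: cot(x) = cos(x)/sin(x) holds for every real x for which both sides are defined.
True.

Claim: cot(x) = cos(x)/sin(x).
Reasoning: cot(x) is defined as 1/tan(x) = 1/(sin(x)/cos(x)) = cos(x)/sin(x), wherever sin(x) ≠ 0.
So the two sides agree for every real x for which both sides are defined.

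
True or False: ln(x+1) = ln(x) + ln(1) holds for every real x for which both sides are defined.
False.

Claim: ln(x+1) = ln(x) + ln(1).
Test a specific point where both sides are defined: x = 4.
LHS = ln(x+1) ≈ 1.6094
RHS = ln(x) + ln(1) ≈ 1.3863
Since 1.6094 ≠ 1.3863, the equation fails at this point, so it cannot hold for every real x for which both sides are defined.
ln(1) = 0, so the right side is just ln(x), which differs from ln(x+1).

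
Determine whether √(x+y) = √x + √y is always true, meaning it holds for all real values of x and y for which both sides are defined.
Claim: √(x+y) = √x + √y.
Test a specific point where both sides are defined: x = 1/2, y = 3.
LHS = √(x+y) ≈ 1.8708
RHS = √x + √y ≈ 2.4392
Since 1.8708 ≠ 2.4392, the equation fails at this point, so it cannot hold for all real values of x and y for which both sides are defined.
Squaring the right side gives x + 2√(xy) + y, not x + y.

Conclusion: No, this is NOT an identity.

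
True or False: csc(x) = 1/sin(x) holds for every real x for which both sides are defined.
True.

Claim: csc(x) = 1/sin(x).
Reasoning: csc(x) is by definition the reciprocal of sin(x), wherever sin(x) ≠ 0.
So the two sides agree for every real x for which both sides are defined.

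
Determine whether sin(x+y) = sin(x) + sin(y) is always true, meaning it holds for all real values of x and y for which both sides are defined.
Claim: sin(x+y) = sin(x) + sin(y).
Test a specific point where both sides are defined: x = -π/6, y = -π/4.
LHS = sin(x+y) ≈ -0.9659
RHS = sin(x) + sin(y) ≈ -1.2071
Since -0.9659 ≠ -1.2071, the equation fails at this point, so it cannot hold for all real values of x and y for which both sides are defined.
The correct expansion is sin(x+y) = sin(x)cos(y) + cos(x)sin(y); sine is not additive.

Conclusion: No, this is NOT an identity.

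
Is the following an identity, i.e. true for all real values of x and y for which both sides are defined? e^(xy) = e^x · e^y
Claim: e^(xy) = e^x · e^y.
Test a specific point where both sides are defined: x = 1/2, y = 3/2.
LHS = e^(xy) ≈ 2.1170
RHS = e^x · e^y ≈ 7.3891
Since 2.1170 ≠ 7.3891, the equation fails at this point, so it cannot hold for all real values of x and y for which both sides are defined.
e^x · e^y = e^(x+y), not e^(xy).

Conclusion: No, this is NOT an identity.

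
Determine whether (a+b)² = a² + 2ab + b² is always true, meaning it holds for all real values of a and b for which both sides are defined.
Yes, this is an identity.

Claim: (a+b)² = a² + 2ab + b².
Reasoning: Expand: (a+b)² = (a+b)(a+b) = a·a + a·b + b·a + b·b = a² + 2ab + b².
So the two sides agree for all real values of a and b for which both sides are defined.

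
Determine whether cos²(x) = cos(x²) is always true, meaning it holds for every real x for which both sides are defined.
Claim: cos²(x) = cos(x²).
Test a specific point where both sides are defined: x = 3π/4.
LHS = cos²(x) ≈ 0.5000
RHS = cos(x²) ≈ 0.7442
Since 0.5000 ≠ 0.7442, the equation fails at this point, so it cannot hold for every real x for which both sides are defined.
cos²(x) means (cos x)², squaring the output; cos(x²) squares the input. These are different functions.

Conclusion: No, this is NOT an identity.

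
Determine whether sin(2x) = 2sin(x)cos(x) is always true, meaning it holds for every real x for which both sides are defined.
Yes, this is an identity.

Claim: sin(2x) = 2sin(x)cos(x).
Reasoning: Put y = x in the addition formula sin(x+y) = sin(x)cos(y) + cos(x)sin(y): sin(2x) = sin(x)cos(x) + cos(x)sin(x) = 2sin(x)cos(x).
So the two sides agree for every real x for which both sides are defined.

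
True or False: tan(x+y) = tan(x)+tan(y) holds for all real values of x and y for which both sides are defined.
False.

Claim: tan(x+y) = tan(x)+tan(y).
Test a specific point where both sides are defined: x = π/4, y = -π/3.
LHS = tan(x+y) ≈ -0.2679
RHS = tan(x)+tan(y) ≈ -0.7321
Since -0.2679 ≠ -0.7321, the equation fails at this point, so it cannot hold for all real values of x and y for which both sides are defined.
The correct formula is tan(x+y) = (tan(x) + tan(y))/(1 - tan(x)tan(y)).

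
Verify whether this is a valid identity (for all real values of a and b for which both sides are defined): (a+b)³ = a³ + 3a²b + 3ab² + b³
Claim: (a+b)³ = a³ + 3a²b + 3ab² + b³.
Reasoning: (a+b)³ = (a+b)(a+b)² = (a+b)(a² + 2ab + b²) = a³ + 2a²b + ab² + a²b + 2ab² + b³ = a³ + 3a²b + 3ab² + b³.
So the two sides agree for all real values of a and b for which both sides are defined.

Conclusion: Yes, this is an identity.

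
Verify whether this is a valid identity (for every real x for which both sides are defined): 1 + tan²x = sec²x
Claim: 1 + tan²x = sec²x.
Reasoning: Start from sin²x + cos²x = 1 and divide every term by cos²x (allowed wherever tan x and sec x are defined): tan²x + 1 = 1/cos²x = sec²x.
So the two sides agree for every real x for which both sides are defined.

Conclusion: Yes, this is an identity.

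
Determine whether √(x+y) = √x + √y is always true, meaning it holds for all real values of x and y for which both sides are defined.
No, this is NOT an identity.

Claim: √(x+y) = √x + √y.
Test a specific point where both sides are defined: x = 1, y = 2.
LHS = √(x+y) ≈ 1.7321
RHS = √x + √y ≈ 2.4142
Since 1.7321 ≠ 2.4142, the equation fails at this point, so it cannot hold for all real values of x and y for which both sides are defined.
Squaring the right side gives x + 2√(xy) + y, not x + y.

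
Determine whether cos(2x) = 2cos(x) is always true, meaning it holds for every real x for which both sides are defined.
No, this is NOT an identity.

Claim: cos(2x) = 2cos(x).
Test a specific point where both sides are defined: x = -π/6.
LHS = cos(2x) ≈ 0.5000
RHS = 2cos(x) ≈ 1.7321
Since 0.5000 ≠ 1.7321, the equation fails at this point, so it cannot hold for every real x for which both sides are defined.
The correct double-angle formula is cos(2x) = cos²x - sin²x.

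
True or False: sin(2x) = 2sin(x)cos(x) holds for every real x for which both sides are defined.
True.

Claim: sin(2x) = 2sin(x)cos(x).
Reasoning: Put y = x in the addition formula sin(x+y) = sin(x)cos(y) + cos(x)sin(y): sin(2x) = sin(x)cos(x) + cos(x)sin(x) = 2sin(x)cos(x).
So the two sides agree for every real x for which both sides are defined.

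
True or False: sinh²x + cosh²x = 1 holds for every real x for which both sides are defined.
False.

Claim: sinh²x + cosh²x = 1.
Test a specific point where both sides are defined: x = -2.
LHS = sinh²x + cosh²x ≈ 27.3082
RHS = 1 ≈ 1.0000
Since 27.3082 ≠ 1.0000, the equation fails at this point, so it cannot hold for every real x for which both sides are defined.
The correct hyperbolic identity is cosh²x - sinh²x = 1 (a difference); the sum sinh²x + cosh²x equals cosh(2x).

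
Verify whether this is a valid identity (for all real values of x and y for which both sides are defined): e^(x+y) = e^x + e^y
No, this is NOT an identity.

Claim: e^(x+y) = e^x + e^y.
Test a specific point where both sides are defined: x = 1/2, y = 5.
LHS = e^(x+y) ≈ 244.6919
RHS = e^x + e^y ≈ 150.0619
Since 244.6919 ≠ 150.0619, the equation fails at this point, so it cannot hold for all real values of x and y for which both sides are defined.
The correct rule is e^(x+y) = e^x · e^y (a product, not a sum).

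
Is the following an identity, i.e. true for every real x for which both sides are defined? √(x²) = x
No, this is NOT an identity.

Claim: √(x²) = x.
Test a specific point where both sides are defined: x = -2.
LHS = √(x²) ≈ 2.0000
RHS = x ≈ -2.0000
Since 2.0000 ≠ -2.0000, the equation fails at this point, so it cannot hold for every real x for which both sides are defined.
√(x²) = |x|, which differs from x whenever x < 0 (both sides are defined for every real x).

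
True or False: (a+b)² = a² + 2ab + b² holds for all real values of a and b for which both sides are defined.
Claim: (a+b)² = a² + 2ab + b².
Reasoning: Expand: (a+b)² = (a+b)(a+b) = a·a + a·b + b·a + b·b = a² + 2ab + b².
So the two sides agree for all real values of a and b for which both sides are defined.

Conclusion: True.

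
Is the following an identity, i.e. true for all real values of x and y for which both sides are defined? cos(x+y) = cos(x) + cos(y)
No, this is NOT an identity.

Claim: cos(x+y) = cos(x) + cos(y).
Test a specific point where both sides are defined: x = 2π/3, y = π/4.
LHS = cos(x+y) ≈ -0.9659
RHS = cos(x) + cos(y) ≈ 0.2071
Since -0.9659 ≠ 0.2071, the equation fails at this point, so it cannot hold for all real values of x and y for which both sides are defined.
The correct expansion is cos(x+y) = cos(x)cos(y) - sin(x)sin(y); cosine is not additive.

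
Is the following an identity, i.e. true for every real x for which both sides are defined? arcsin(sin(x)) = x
Claim: arcsin(sin(x)) = x.
Test a specific point where both sides are defined: x = 3π/4.
LHS = arcsin(sin(x)) ≈ 0.7854
RHS = x ≈ 2.3562
Since 0.7854 ≠ 2.3562, the equation fails at this point, so it cannot hold for every real x for which both sides are defined.
arcsin only returns values in [-π/2, π/2], so arcsin(sin(x)) = x holds only for x in that interval, not for all real x.

Conclusion: No, this is NOT an identity.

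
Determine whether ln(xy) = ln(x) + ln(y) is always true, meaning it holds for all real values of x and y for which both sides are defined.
Yes, this is an identity.

Claim: ln(xy) = ln(x) + ln(y).
Reasoning: Both sides are simultaneously defined only when x, y > 0. Write x = e^p, y = e^q (p = ln x, q = ln y). Then xy = e^p · e^q = e^(p+q), so ln(xy) = p + q = ln(x) + ln(y).
So the two sides agree for all real values of x and y for which both sides are defined.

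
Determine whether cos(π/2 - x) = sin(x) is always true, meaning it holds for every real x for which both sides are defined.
Yes, this is an identity.

Claim: cos(π/2 - x) = sin(x).
Reasoning: Use cos(u - v) = cos(u)cos(v) + sin(u)sin(v) with u = π/2, v = x: cos(π/2)cos(x) + sin(π/2)sin(x) = 0·cos(x) + 1·sin(x) = sin(x).
So the two sides agree for every real x for which both sides are defined.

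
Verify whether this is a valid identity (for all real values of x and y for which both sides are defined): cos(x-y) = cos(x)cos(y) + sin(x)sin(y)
Claim: cos(x-y) = cos(x)cos(y) + sin(x)sin(y).
Reasoning: Replace y by -y in cos(x+y) = cos(x)cos(y) - sin(x)sin(y) and use cos(-y) = cos(y), sin(-y) = -sin(y): cos(x-y) = cos(x)cos(y) + sin(x)sin(y).
So the two sides agree for all real values of x and y for which both sides are defined.

Conclusion: Yes, this is an identity.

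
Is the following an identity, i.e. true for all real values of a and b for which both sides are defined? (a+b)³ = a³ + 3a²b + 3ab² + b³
Yes, this is an identity.

Claim: (a+b)³ = a³ + 3a²b + 3ab² + b³.
Reasoning: (a+b)³ = (a+b)(a+b)² = (a+b)(a² + 2ab + b²) = a³ + 2a²b + ab² + a²b + 2ab² + b³ = a³ + 3a²b + 3ab² + b³.
So the two sides agree for all real values of a and b for which both sides are defined.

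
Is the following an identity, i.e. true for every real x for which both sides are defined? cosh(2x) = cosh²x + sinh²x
Yes, this is an identity.

Claim: cosh(2x) = cosh²x + sinh²x.
Reasoning: cosh²x = (e^(2x) + 2 + e^(-2x))/4 and sinh²x = (e^(2x) - 2 + e^(-2x))/4. Adding gives (2e^(2x) + 2e^(-2x))/4 = (e^(2x) + e^(-2x))/2 = cosh(2x).
So the two sides agree for every real x for which both sides are defined.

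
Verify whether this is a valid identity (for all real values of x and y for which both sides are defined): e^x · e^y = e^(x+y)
Yes, this is an identity.

Claim: e^x · e^y = e^(x+y).
Reasoning: This is the law of exponents for a common base: multiplying powers adds exponents. E.g. from the series, (Σ x^j/j!)(Σ y^k/k!) = Σ_m (Σ_{j+k=m} x^j y^k/(j!k!)) = Σ_m (x+y)^m/m! by the binomial theorem.
So the two sides agree for all real values of x and y for which both sides are defined.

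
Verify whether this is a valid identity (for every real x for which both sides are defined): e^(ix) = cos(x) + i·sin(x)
Yes, this is an identity.

Claim: e^(ix) = cos(x) + i·sin(x).
Reasoning: Euler's formula. Expand e^(ix) = Σ (ix)^k / k!. Since i² = -1, the even-k terms are Σ (-1)^m x^(2m)/(2m)! = cos(x) and the odd-k terms are i · Σ (-1)^m x^(2m+1)/(2m+1)! = i·sin(x).
So the two sides agree for every real x for which both sides are defined.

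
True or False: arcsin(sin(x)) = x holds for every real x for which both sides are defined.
False.

Claim: arcsin(sin(x)) = x.
Test a specific point where both sides are defined: x = π.
LHS = arcsin(sin(x)) ≈ 0.0000
RHS = x ≈ 3.1416
Since 0.0000 ≠ 3.1416, the equation fails at this point, so it cannot hold for every real x for which both sides are defined.
arcsin only returns values in [-π/2, π/2], so arcsin(sin(x)) = x holds only for x in that interval, not for all real x.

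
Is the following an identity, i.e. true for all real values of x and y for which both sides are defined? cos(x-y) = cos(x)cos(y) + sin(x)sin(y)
Claim: cos(x-y) = cos(x)cos(y) + sin(x)sin(y).
Reasoning: Replace y by -y in cos(x+y) = cos(x)cos(y) - sin(x)sin(y) and use cos(-y) = cos(y), sin(-y) = -sin(y): cos(x-y) = cos(x)cos(y) + sin(x)sin(y).
So the two sides agree for all real values of x and y for which both sides are defined.

Conclusion: Yes, this is an identity.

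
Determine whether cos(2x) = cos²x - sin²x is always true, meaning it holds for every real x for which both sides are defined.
Claim: cos(2x) = cos²x - sin²x.
Reasoning: Put y = x in the addition formula cos(x+y) = cos(x)cos(y) - sin(x)sin(y): cos(2x) = cos²x - sin²x.
So the two sides agree for every real x for which both sides are defined.

Conclusion: Yes, this is an identity.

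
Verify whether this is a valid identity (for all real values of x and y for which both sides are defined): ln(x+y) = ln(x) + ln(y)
No, this is NOT an identity.

Claim: ln(x+y) = ln(x) + ln(y).
Test a specific point where both sides are defined: x = 1, y = 3.
LHS = ln(x+y) ≈ 1.3863
RHS = ln(x) + ln(y) ≈ 1.0986
Since 1.3863 ≠ 1.0986, the equation fails at this point, so it cannot hold for all real values of x and y for which both sides are defined.
ln(x) + ln(y) = ln(xy), not ln(x+y).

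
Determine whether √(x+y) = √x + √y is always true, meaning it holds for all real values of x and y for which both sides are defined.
No, this is NOT an identity.

Claim: √(x+y) = √x + √y.
Test a specific point where both sides are defined: x = 3/2, y = 3/2.
LHS = √(x+y) ≈ 1.7321
RHS = √x + √y ≈ 2.4495
Since 1.7321 ≠ 2.4495, the equation fails at this point, so it cannot hold for all real values of x and y for which both sides are defined.
Squaring the right side gives x + 2√(xy) + y, not x + y.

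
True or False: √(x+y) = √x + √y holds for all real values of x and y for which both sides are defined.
Claim: √(x+y) = √x + √y.
Test a specific point where both sides are defined: x = 1/2, y = 2.
LHS = √(x+y) ≈ 1.5811
RHS = √x + √y ≈ 2.1213
Since 1.5811 ≠ 2.1213, the equation fails at this point, so it cannot hold for all real values of x and y for which both sides are defined.
Squaring the right side gives x + 2√(xy) + y, not x + y.

Conclusion: False.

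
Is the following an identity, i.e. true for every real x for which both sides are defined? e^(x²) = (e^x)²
Claim: e^(x²) = (e^x)².
Test a specific point where both sides are defined: x = -3.
LHS = e^(x²) ≈ 8103.0839
RHS = (e^x)² ≈ 0.0025
Since 8103.0839 ≠ 0.0025, the equation fails at this point, so it cannot hold for every real x for which both sides are defined.
(e^x)² = e^(2x), and 2x ≠ x² in general.

Conclusion: No, this is NOT an identity.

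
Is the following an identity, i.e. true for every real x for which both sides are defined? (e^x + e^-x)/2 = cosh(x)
Yes, this is an identity.

Claim: (e^x + e^-x)/2 = cosh(x).
Reasoning: This is exactly the definition of the hyperbolic cosine: cosh(x) := (e^x + e^-x)/2.
So the two sides agree for every real x for which both sides are defined.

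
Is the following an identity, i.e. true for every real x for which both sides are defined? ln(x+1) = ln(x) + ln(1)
Claim: ln(x+1) = ln(x) + ln(1).
Test a specific point where both sides are defined: x = 4.
LHS = ln(x+1) ≈ 1.6094
RHS = ln(x) + ln(1) ≈ 1.3863
Since 1.6094 ≠ 1.3863, the equation fails at this point, so it cannot hold for every real x for which both sides are defined.
ln(1) = 0, so the right side is just ln(x), which differs from ln(x+1).

Conclusion: No, this is NOT an identity.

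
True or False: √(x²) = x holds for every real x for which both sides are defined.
Claim: √(x²) = x.
Test a specific point where both sides are defined: x = -3.
LHS = √(x²) ≈ 3.0000
RHS = x ≈ -3.0000
Since 3.0000 ≠ -3.0000, the equation fails at this point, so it cannot hold for every real x for which both sides are defined.
√(x²) = |x|, which differs from x whenever x < 0 (both sides are defined for every real x).

Conclusion: False.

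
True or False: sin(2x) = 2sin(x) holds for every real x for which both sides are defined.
Claim: sin(2x) = 2sin(x).
Test a specific point where both sides are defined: x = -π/4.
LHS = sin(2x) ≈ -1.0000
RHS = 2sin(x) ≈ -1.4142
Since -1.0000 ≠ -1.4142, the equation fails at this point, so it cannot hold for every real x for which both sides are defined.
The correct double-angle formula is sin(2x) = 2sin(x)cos(x).

Conclusion: False.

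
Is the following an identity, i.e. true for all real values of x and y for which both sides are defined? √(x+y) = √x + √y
No, this is NOT an identity.

Claim: √(x+y) = √x + √y.
Test a specific point where both sides are defined: x = 3/2, y = 4.
LHS = √(x+y) ≈ 2.3452
RHS = √x + √y ≈ 3.2247
Since 2.3452 ≠ 3.2247, the equation fails at this point, so it cannot hold for all real values of x and y for which both sides are defined.
Squaring the right side gives x + 2√(xy) + y, not x + y.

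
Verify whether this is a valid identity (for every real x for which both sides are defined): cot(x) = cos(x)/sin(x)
Claim: cot(x) = cos(x)/sin(x).
Reasoning: cot(x) is defined as 1/tan(x) = 1/(sin(x)/cos(x)) = cos(x)/sin(x), wherever sin(x) ≠ 0.
So the two sides agree for every real x for which both sides are defined.

Conclusion: Yes, this is an identity.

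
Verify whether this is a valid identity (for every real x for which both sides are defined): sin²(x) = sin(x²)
Claim: sin²(x) = sin(x²).
Test a specific point where both sides are defined: x = π/3.
LHS = sin²(x) ≈ 0.7500
RHS = sin(x²) ≈ 0.8897
Since 0.7500 ≠ 0.8897, the equation fails at this point, so it cannot hold for every real x for which both sides are defined.
sin²(x) means (sin x)², squaring the output; sin(x²) squares the input. These are different functions.

Conclusion: No, this is NOT an identity.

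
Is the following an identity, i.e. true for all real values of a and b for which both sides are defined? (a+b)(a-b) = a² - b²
Yes, this is an identity.

Claim: (a+b)(a-b) = a² - b².
Reasoning: Expand: (a+b)(a-b) = a² - ab + ba - b² = a² - b² (the cross terms cancel).
So the two sides agree for all real values of a and b for which both sides are defined.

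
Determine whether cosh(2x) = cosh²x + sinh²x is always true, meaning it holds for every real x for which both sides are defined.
Claim: cosh(2x) = cosh²x + sinh²x.
Reasoning: cosh²x = (e^(2x) + 2 + e^(-2x))/4 and sinh²x = (e^(2x) - 2 + e^(-2x))/4. Adding gives (2e^(2x) + 2e^(-2x))/4 = (e^(2x) + e^(-2x))/2 = cosh(2x).
So the two sides agree for every real x for which both sides are defined.

Conclusion: Yes, this is an identity.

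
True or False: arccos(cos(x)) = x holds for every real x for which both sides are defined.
Claim: arccos(cos(x)) = x.
Test a specific point where both sides are defined: x = -π/6.
LHS = arccos(cos(x)) ≈ 0.5236
RHS = x ≈ -0.5236
Since 0.5236 ≠ -0.5236, the equation fails at this point, so it cannot hold for every real x for which both sides are defined.
arccos only returns values in [0, π], so arccos(cos(x)) = x holds only for x in that interval, not for all real x.

Conclusion: False.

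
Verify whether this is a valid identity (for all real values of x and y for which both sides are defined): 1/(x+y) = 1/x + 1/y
No, this is NOT an identity.

Claim: 1/(x+y) = 1/x + 1/y.
Test a specific point where both sides are defined: x = 2, y = -3.
LHS = 1/(x+y) ≈ -1.0000
RHS = 1/x + 1/y ≈ 0.1667
Since -1.0000 ≠ 0.1667, the equation fails at this point, so it cannot hold for all real values of x and y for which both sides are defined.
1/x + 1/y = (x+y)/(xy), which is not 1/(x+y).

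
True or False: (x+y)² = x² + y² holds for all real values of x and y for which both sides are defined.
False.

Claim: (x+y)² = x² + y².
Test a specific point where both sides are defined: x = -1, y = -3.
LHS = (x+y)² ≈ 16.0000
RHS = x² + y² ≈ 10.0000
Since 16.0000 ≠ 10.0000, the equation fails at this point, so it cannot hold for all real values of x and y for which both sides are defined.
The correct expansion is (x+y)² = x² + 2xy + y²; the cross term 2xy is missing.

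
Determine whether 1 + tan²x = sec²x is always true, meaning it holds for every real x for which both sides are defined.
Yes, this is an identity.

Claim: 1 + tan²x = sec²x.
Reasoning: Start from sin²x + cos²x = 1 and divide every term by cos²x (allowed wherever tan x and sec x are defined): tan²x + 1 = 1/cos²x = sec²x.
So the two sides agree for every real x for which both sides are defined.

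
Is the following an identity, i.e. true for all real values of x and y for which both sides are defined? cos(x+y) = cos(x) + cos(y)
No, this is NOT an identity.

Claim: cos(x+y) = cos(x) + cos(y).
Test a specific point where both sides are defined: x = -π/2, y = -π/2.
LHS = cos(x+y) ≈ -1.0000
RHS = cos(x) + cos(y) ≈ 0.0000
Since -1.0000 ≠ 0.0000, the equation fails at this point, so it cannot hold for all real values of x and y for which both sides are defined.
The correct expansion is cos(x+y) = cos(x)cos(y) - sin(x)sin(y); cosine is not additive.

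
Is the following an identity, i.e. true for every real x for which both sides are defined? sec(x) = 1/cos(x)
Yes, this is an identity.

Claim: sec(x) = 1/cos(x).
Reasoning: sec(x) is by definition the reciprocal of cos(x), wherever cos(x) ≠ 0.
So the two sides agree for every real x for which both sides are defined.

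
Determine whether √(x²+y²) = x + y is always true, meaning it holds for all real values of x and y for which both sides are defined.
No, this is NOT an identity.

Claim: √(x²+y²) = x + y.
Test a specific point where both sides are defined: x = -2, y = 4.
LHS = √(x²+y²) ≈ 4.4721
RHS = x + y ≈ 2.0000
Since 4.4721 ≠ 2.0000, the equation fails at this point, so it cannot hold for all real values of x and y for which both sides are defined.
(x+y)² = x² + 2xy + y², not x² + y², so the square root does not split this way.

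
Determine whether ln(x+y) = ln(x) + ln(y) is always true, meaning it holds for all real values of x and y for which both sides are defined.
Claim: ln(x+y) = ln(x) + ln(y).
Test a specific point where both sides are defined: x = 4, y = 5.
LHS = ln(x+y) ≈ 2.1972
RHS = ln(x) + ln(y) ≈ 2.9957
Since 2.1972 ≠ 2.9957, the equation fails at this point, so it cannot hold for all real values of x and y for which both sides are defined.
ln(x) + ln(y) = ln(xy), not ln(x+y).

Conclusion: No, this is NOT an identity.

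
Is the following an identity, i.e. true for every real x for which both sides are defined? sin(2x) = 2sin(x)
No, this is NOT an identity.

Claim: sin(2x) = 2sin(x).
Test a specific point where both sides are defined: x = π/4.
LHS = sin(2x) ≈ 1.0000
RHS = 2sin(x) ≈ 1.4142
Since 1.0000 ≠ 1.4142, the equation fails at this point, so it cannot hold for every real x for which both sides are defined.
The correct double-angle formula is sin(2x) = 2sin(x)cos(x).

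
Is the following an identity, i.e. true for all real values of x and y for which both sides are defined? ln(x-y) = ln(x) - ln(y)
Claim: ln(x-y) = ln(x) - ln(y).
Test a specific point where both sides are defined: x = 3, y = 3/2.
LHS = ln(x-y) ≈ 0.4055
RHS = ln(x) - ln(y) ≈ 0.6931
Since 0.4055 ≠ 0.6931, the equation fails at this point, so it cannot hold for all real values of x and y for which both sides are defined.
ln(x) - ln(y) = ln(x/y), not ln(x-y).

Conclusion: No, this is NOT an identity.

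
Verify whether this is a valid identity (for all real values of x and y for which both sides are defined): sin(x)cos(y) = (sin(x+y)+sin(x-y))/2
Claim: sin(x)cos(y) = (sin(x+y)+sin(x-y))/2.
Reasoning: sin(x+y) = sin(x)cos(y) + cos(x)sin(y) and sin(x-y) = sin(x)cos(y) - cos(x)sin(y). Adding, sin(x+y) + sin(x-y) = 2sin(x)cos(y); divide by 2.
So the two sides agree for all real values of x and y for which both sides are defined.

Conclusion: Yes, this is an identity.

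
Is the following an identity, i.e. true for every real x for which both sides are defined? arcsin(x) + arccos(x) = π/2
Claim: arcsin(x) + arccos(x) = π/2.
Reasoning: Both sides are defined for -1 ≤ x ≤ 1. Let θ = arcsin(x), so sin θ = x and θ ∈ [-π/2, π/2]. Then cos(π/2 - θ) = sin θ = x and π/2 - θ ∈ [0, π], which is exactly the range of arccos, so arccos(x) = π/2 - θ. Adding: arcsin(x) + arccos(x) = θ + (π/2 - θ) = π/2.
So the two sides agree for every real x for which both sides are defined.

Conclusion: Yes, this is an identity.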